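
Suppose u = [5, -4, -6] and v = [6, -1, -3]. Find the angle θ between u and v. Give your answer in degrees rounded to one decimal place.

u · v = 5·6 + (-4)·(-1) + (-6)·(-3) = 30 + 4 + 18 = 52
|u|² = 25 + 16 + 36 = 77,  |u| = √77 ≈ 8.774964
|v|² = 36 + 1 + 9 = 46,  |v| = √46 ≈ 6.782330
cos θ = 52 / (8.774964 · 6.782330) ≈ 0.87373
θ = arccos(0.87373) ≈ 29.1°

29.1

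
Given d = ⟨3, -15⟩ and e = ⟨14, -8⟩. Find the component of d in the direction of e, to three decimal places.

d · e = 3·14 + (-15)·(-8) = 42 + 120 = 162
|e| = √(196 + 64) = √260 ≈ 16.1245
comp_e d = 162 / √260 ≈ 10.047

10.047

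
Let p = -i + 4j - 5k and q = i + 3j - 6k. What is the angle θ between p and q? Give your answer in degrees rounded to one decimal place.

p · q = (-1)·1 + 4·3 + (-5)·(-6) = -1 + 12 + 30 = 41
|p|² = 1 + 16 + 25 = 42,  |p| = √42 ≈ 6.480741
|q|² = 1 + 9 + 36 = 46,  |q| = √46 ≈ 6.782330
cos θ = 41 / (6.480741 · 6.782330) ≈ 0.93278
θ = arccos(0.93278) ≈ 21.1°

21.1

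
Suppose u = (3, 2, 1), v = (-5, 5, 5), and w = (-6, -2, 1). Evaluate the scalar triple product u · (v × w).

35

v × w:
i: 5·1 - 5·(-2) = 5 - (-10) = 15
j: 5·(-6) - (-5)·1 = -30 - (-5) = -25
k: (-5)·(-2) - 5·(-6) = 10 - (-30) = 40
v × w = (15, -25, 40)
u · (v × w) = 3·15 + 2·(-25) + 1·40 = 45 - 50 + 40 = 35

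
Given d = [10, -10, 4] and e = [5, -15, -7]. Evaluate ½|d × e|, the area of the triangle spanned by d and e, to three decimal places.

i: (-10)·(-7) - 4·(-15) = 70 - (-60) = 130
j: 4·5 - 10·(-7) = 20 - (-70) = 90
k: 10·(-15) - (-10)·5 = -150 - (-50) = -100
d × e = (130, 90, -100)
|d × e| = √(130² + 90² + (-100)²) = √35000 ≈ 187.0829
area = ½ · 187.0829 ≈ 93.541

93.541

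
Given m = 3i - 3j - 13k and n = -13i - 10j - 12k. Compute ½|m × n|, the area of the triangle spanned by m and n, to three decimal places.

117.922

i: (-3)·(-12) - (-13)·(-10) = 36 - 130 = -94
j: (-13)·(-13) - 3·(-12) = 169 - (-36) = 205
k: 3·(-10) - (-3)·(-13) = -30 - 39 = -69
m × n = (-94, 205, -69)
|m × n| = √((-94)² + 205² + (-69)²) = √55622 ≈ 235.8432
area = ½ · 235.8432 ≈ 117.922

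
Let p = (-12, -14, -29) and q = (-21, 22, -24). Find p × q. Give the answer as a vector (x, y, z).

(974, 321, -558)

i: (-14)·(-24) - (-29)·22 = 336 - (-638) = 974
j: (-29)·(-21) - (-12)·(-24) = 609 - 288 = 321
k: (-12)·22 - (-14)·(-21) = -264 - 294 = -558
p × q = (974, 321, -558)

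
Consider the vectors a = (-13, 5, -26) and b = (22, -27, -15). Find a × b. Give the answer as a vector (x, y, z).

(-777, -767, 241)

i: 5·(-15) - (-26)·(-27) = -75 - 702 = -777
j: (-26)·22 - (-13)·(-15) = -572 - 195 = -767
k: (-13)·(-27) - 5·22 = 351 - 110 = 241
a × b = (-777, -767, 241)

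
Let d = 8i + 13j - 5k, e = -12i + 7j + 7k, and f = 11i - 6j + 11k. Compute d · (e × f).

e × f:
i: 7·11 - 7·(-6) = 77 - (-42) = 119
j: 7·11 - (-12)·11 = 77 - (-132) = 209
k: (-12)·(-6) - 7·11 = 72 - 77 = -5
e × f = (119, 209, -5)
d · (e × f) = 8·119 + 13·209 + (-5)·(-5) = 952 + 2717 + 25 = 3694

3694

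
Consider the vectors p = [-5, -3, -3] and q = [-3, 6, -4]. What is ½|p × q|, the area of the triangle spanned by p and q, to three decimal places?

25.209

i: (-3)·(-4) - (-3)·6 = 12 - (-18) = 30
j: (-3)·(-3) - (-5)·(-4) = 9 - 20 = -11
k: (-5)·6 - (-3)·(-3) = -30 - 9 = -39
p × q = (30, -11, -39)
|p × q| = √(30² + (-11)² + (-39)²) = √2542 ≈ 50.4183
area = ½ · 50.4183 ≈ 25.209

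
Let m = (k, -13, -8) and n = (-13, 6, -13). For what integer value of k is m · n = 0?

2

m · n = k·(-13) + (-13)·6 + (-8)·(-13) = 26 - 13k
Set equal to 0: -13k = -26, so k = 2.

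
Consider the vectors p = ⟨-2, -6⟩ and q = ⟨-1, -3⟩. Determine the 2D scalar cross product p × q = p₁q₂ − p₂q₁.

(-2)·(-3) - (-6)·(-1) = 6 - 6 = 0

0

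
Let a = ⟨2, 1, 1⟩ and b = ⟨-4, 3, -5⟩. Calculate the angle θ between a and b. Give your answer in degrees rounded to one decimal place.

125.3

a · b = 2·(-4) + 1·3 + 1·(-5) = -8 + 3 - 5 = -10
|a|² = 4 + 1 + 1 = 6,  |a| = √6 ≈ 2.449490
|b|² = 16 + 9 + 25 = 50,  |b| = √50 ≈ 7.071068
cos θ = -10 / (2.449490 · 7.071068) ≈ -0.57735
θ = arccos(-0.57735) ≈ 125.3°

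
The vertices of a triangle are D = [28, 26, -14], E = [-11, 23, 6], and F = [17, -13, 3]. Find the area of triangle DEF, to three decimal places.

857.589

DE = (-39, -3, 20),  DF = (-11, -39, 17)
i: (-3)·17 - 20·(-39) = -51 - (-780) = 729
j: 20·(-11) - (-39)·17 = -220 - (-663) = 443
k: (-39)·(-39) - (-3)·(-11) = 1521 - 33 = 1488
DE × DF = (729, 443, 1488)
|DE × DF| = √2941834 ≈ 1715.1775
area = ½ · 1715.1775 ≈ 857.589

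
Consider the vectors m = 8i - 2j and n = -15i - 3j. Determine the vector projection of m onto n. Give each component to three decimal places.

m · n = 8·(-15) + (-2)·(-3) = -120 + 6 = -114
|n|² = 225 + 9 = 234
proj_n m = (-114/234) · (-15, -3) ≈ (7.308, 1.462)

(7.308, 1.462)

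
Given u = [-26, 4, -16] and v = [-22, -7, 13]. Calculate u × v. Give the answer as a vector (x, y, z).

(-60, 690, 270)

i: 4·13 - (-16)·(-7) = 52 - 112 = -60
j: (-16)·(-22) - (-26)·13 = 352 - (-338) = 690
k: (-26)·(-7) - 4·(-22) = 182 - (-88) = 270
u × v = (-60, 690, 270)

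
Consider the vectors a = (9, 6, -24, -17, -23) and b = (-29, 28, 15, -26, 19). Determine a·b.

a · b = 9·(-29) + 6·28 + (-24)·15 + (-17)·(-26) + (-23)·19 = -261 + 168 - 360 + 442 - 437 = -448

-448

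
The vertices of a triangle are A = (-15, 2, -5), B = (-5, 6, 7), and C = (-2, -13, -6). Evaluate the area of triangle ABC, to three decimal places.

157.588

AB = (10, 4, 12),  AC = (13, -15, -1)
i: 4·(-1) - 12·(-15) = -4 - (-180) = 176
j: 12·13 - 10·(-1) = 156 - (-10) = 166
k: 10·(-15) - 4·13 = -150 - 52 = -202
AB × AC = (176, 166, -202)
|AB × AC| = √99336 ≈ 315.1761
area = ½ · 315.1761 ≈ 157.588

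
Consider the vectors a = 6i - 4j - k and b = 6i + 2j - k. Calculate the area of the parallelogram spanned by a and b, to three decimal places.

36.497

i: (-4)·(-1) - (-1)·2 = 4 - (-2) = 6
j: (-1)·6 - 6·(-1) = -6 - (-6) = 0
k: 6·2 - (-4)·6 = 12 - (-24) = 36
a × b = (6, 0, 36)
|a × b| = √(6² + 0² + 36²) = √1332 ≈ 36.4966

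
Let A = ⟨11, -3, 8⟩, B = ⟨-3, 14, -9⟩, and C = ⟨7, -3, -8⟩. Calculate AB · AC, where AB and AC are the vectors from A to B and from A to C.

AB = B − A = (-14, 17, -17)
AC = C − A = (-4, 0, -16)
AB · AC = (-14)·(-4) + 17·0 + (-17)·(-16) = 56 + 0 + 272 = 328

328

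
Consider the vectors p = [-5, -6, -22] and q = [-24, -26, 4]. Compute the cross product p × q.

(-596, 548, -14)

i: (-6)·4 - (-22)·(-26) = -24 - 572 = -596
j: (-22)·(-24) - (-5)·4 = 528 - (-20) = 548
k: (-5)·(-26) - (-6)·(-24) = 130 - 144 = -14
p × q = (-596, 548, -14)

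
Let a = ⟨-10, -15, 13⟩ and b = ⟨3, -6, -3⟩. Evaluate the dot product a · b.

a · b = (-10)·3 + (-15)·(-6) + 13·(-3) = -30 + 90 - 39 = 21

21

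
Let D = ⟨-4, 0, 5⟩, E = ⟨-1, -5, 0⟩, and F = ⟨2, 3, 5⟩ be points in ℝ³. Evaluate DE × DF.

DE = (3, -5, -5)
DF = (6, 3, 0)
i: (-5)·0 - (-5)·3 = 0 - (-15) = 15
j: (-5)·6 - 3·0 = -30 - 0 = -30
k: 3·3 - (-5)·6 = 9 - (-30) = 39
DE × DF = (15, -30, 39)

(15, -30, 39)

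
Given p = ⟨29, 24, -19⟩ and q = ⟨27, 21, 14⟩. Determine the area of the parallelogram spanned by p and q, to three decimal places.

i: 24·14 - (-19)·21 = 336 - (-399) = 735
j: (-19)·27 - 29·14 = -513 - 406 = -919
k: 29·21 - 24·27 = 609 - 648 = -39
p × q = (735, -919, -39)
|p × q| = √(735² + (-919)² + (-39)²) = √1386307 ≈ 1177.4154

1177.415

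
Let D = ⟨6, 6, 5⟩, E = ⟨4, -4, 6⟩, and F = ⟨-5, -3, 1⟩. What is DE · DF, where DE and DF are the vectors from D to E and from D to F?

DE = E − D = (-2, -10, 1)
DF = F − D = (-11, -9, -4)
DE · DF = (-2)·(-11) + (-10)·(-9) + 1·(-4) = 22 + 90 - 4 = 108

108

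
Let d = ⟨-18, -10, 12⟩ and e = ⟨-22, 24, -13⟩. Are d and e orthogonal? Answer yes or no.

yes

d · e = (-18)·(-22) + (-10)·24 + 12·(-13) = 396 - 240 - 156 = 0
Zero, so the vectors are orthogonal.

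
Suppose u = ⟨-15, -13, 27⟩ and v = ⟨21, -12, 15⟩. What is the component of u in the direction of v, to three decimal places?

u · v = (-15)·21 + (-13)·(-12) + 27·15 = -315 + 156 + 405 = 246
|v| = √(441 + 144 + 225) = √810 ≈ 28.4605
comp_v u = 246 / √810 ≈ 8.644

8.644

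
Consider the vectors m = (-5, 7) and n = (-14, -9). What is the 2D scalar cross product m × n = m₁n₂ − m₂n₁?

143

(-5)·(-9) - 7·(-14) = 45 - (-98) = 143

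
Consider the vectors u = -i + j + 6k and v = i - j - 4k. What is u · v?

u · v = (-1)·1 + 1·(-1) + 6·(-4) = -1 - 1 - 24 = -26

-26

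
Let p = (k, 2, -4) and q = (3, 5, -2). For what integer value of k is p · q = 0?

-6

p · q = k·3 + 2·5 + (-4)·(-2) = 18 + 3k
Set equal to 0: 3k = -18, so k = -6.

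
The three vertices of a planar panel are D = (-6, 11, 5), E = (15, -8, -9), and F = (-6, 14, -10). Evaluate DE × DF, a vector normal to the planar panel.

(327, 315, 63)

DE = (21, -19, -14)
DF = (0, 3, -15)
i: (-19)·(-15) - (-14)·3 = 285 - (-42) = 327
j: (-14)·0 - 21·(-15) = 0 - (-315) = 315
k: 21·3 - (-19)·0 = 63 - 0 = 63
DE × DF = (327, 315, 63)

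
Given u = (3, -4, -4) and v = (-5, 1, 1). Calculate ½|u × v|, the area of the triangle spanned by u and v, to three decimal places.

i: (-4)·1 - (-4)·1 = -4 - (-4) = 0
j: (-4)·(-5) - 3·1 = 20 - 3 = 17
k: 3·1 - (-4)·(-5) = 3 - 20 = -17
u × v = (0, 17, -17)
|u × v| = √(0² + 17² + (-17)²) = √578 ≈ 24.0416
area = ½ · 24.0416 ≈ 12.021

12.021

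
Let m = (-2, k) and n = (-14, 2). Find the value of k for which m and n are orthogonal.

-14

m · n = (-2)·(-14) + k·2 = 28 + 2k
Set equal to 0: 2k = -28, so k = -14.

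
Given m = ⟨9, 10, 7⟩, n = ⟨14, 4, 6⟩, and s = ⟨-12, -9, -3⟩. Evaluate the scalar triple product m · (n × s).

-468

n × s:
i: 4·(-3) - 6·(-9) = -12 - (-54) = 42
j: 6·(-12) - 14·(-3) = -72 - (-42) = -30
k: 14·(-9) - 4·(-12) = -126 - (-48) = -78
n × s = (42, -30, -78)
m · (n × s) = 9·42 + 10·(-30) + 7·(-78) = 378 - 300 - 546 = -468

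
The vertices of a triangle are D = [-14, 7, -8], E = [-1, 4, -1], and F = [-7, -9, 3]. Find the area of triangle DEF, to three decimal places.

111.855

DE = (13, -3, 7),  DF = (7, -16, 11)
i: (-3)·11 - 7·(-16) = -33 - (-112) = 79
j: 7·7 - 13·11 = 49 - 143 = -94
k: 13·(-16) - (-3)·7 = -208 - (-21) = -187
DE × DF = (79, -94, -187)
|DE × DF| = √50046 ≈ 223.7096
area = ½ · 223.7096 ≈ 111.855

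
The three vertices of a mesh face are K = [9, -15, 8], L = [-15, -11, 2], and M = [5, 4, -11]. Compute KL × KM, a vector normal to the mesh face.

(38, -432, -440)

KL = (-24, 4, -6)
KM = (-4, 19, -19)
i: 4·(-19) - (-6)·19 = -76 - (-114) = 38
j: (-6)·(-4) - (-24)·(-19) = 24 - 456 = -432
k: (-24)·19 - 4·(-4) = -456 - (-16) = -440
KL × KM = (38, -432, -440)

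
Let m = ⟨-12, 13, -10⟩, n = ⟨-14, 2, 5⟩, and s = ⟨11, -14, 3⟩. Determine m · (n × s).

n × s:
i: 2·3 - 5·(-14) = 6 - (-70) = 76
j: 5·11 - (-14)·3 = 55 - (-42) = 97
k: (-14)·(-14) - 2·11 = 196 - 22 = 174
n × s = (76, 97, 174)
m · (n × s) = (-12)·76 + 13·97 + (-10)·174 = -912 + 1261 - 1740 = -1391

-1391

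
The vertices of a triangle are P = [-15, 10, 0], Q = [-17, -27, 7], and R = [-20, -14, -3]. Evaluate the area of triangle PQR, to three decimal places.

PQ = (-2, -37, 7),  PR = (-5, -24, -3)
i: (-37)·(-3) - 7·(-24) = 111 - (-168) = 279
j: 7·(-5) - (-2)·(-3) = -35 - 6 = -41
k: (-2)·(-24) - (-37)·(-5) = 48 - 185 = -137
PQ × PR = (279, -41, -137)
|PQ × PR| = √98291 ≈ 313.5140
area = ½ · 313.5140 ≈ 156.757

156.757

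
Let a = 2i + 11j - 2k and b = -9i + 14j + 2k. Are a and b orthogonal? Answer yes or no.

no

a · b = 2·(-9) + 11·14 + (-2)·2 = -18 + 154 - 4 = 132
Nonzero, so the vectors are not orthogonal.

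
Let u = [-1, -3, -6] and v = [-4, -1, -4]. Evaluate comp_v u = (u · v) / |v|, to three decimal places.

u · v = (-1)·(-4) + (-3)·(-1) + (-6)·(-4) = 4 + 3 + 24 = 31
|v| = √(16 + 1 + 16) = √33 ≈ 5.7446
comp_v u = 31 / √33 ≈ 5.396

5.396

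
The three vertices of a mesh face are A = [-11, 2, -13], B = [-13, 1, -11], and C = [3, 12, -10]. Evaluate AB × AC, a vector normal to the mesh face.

AB = (-2, -1, 2)
AC = (14, 10, 3)
i: (-1)·3 - 2·10 = -3 - 20 = -23
j: 2·14 - (-2)·3 = 28 - (-6) = 34
k: (-2)·10 - (-1)·14 = -20 - (-14) = -6
AB × AC = (-23, 34, -6)

(-23, 34, -6)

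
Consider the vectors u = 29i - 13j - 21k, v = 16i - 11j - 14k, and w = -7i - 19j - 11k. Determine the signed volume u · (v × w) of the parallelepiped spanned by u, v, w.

v × w:
i: (-11)·(-11) - (-14)·(-19) = 121 - 266 = -145
j: (-14)·(-7) - 16·(-11) = 98 - (-176) = 274
k: 16·(-19) - (-11)·(-7) = -304 - 77 = -381
v × w = (-145, 274, -381)
u · (v × w) = 29·(-145) + (-13)·274 + (-21)·(-381) = -4205 - 3562 + 8001 = 234

234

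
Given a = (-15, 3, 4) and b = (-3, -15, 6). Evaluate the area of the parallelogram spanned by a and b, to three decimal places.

i: 3·6 - 4·(-15) = 18 - (-60) = 78
j: 4·(-3) - (-15)·6 = -12 - (-90) = 78
k: (-15)·(-15) - 3·(-3) = 225 - (-9) = 234
a × b = (78, 78, 234)
|a × b| = √(78² + 78² + 234²) = √66924 ≈ 258.6967

258.697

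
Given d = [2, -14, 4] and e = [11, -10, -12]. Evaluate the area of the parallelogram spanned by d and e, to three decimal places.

256.601

i: (-14)·(-12) - 4·(-10) = 168 - (-40) = 208
j: 4·11 - 2·(-12) = 44 - (-24) = 68
k: 2·(-10) - (-14)·11 = -20 - (-154) = 134
d × e = (208, 68, 134)
|d × e| = √(208² + 68² + 134²) = √65844 ≈ 256.6009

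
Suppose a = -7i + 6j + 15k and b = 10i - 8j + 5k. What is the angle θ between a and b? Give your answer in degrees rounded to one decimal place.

a · b = (-7)·10 + 6·(-8) + 15·5 = -70 - 48 + 75 = -43
|a|² = 49 + 36 + 225 = 310,  |a| = √310 ≈ 17.606817
|b|² = 100 + 64 + 25 = 189,  |b| = √189 ≈ 13.747727
cos θ = -43 / (17.606817 · 13.747727) ≈ -0.17765
θ = arccos(-0.17765) ≈ 100.2°

100.2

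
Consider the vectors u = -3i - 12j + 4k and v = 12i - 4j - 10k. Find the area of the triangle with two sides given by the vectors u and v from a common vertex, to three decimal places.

103.870

i: (-12)·(-10) - 4·(-4) = 120 - (-16) = 136
j: 4·12 - (-3)·(-10) = 48 - 30 = 18
k: (-3)·(-4) - (-12)·12 = 12 - (-144) = 156
u × v = (136, 18, 156)
|u × v| = √(136² + 18² + 156²) = √43156 ≈ 207.7402
area = ½ · 207.7402 ≈ 103.870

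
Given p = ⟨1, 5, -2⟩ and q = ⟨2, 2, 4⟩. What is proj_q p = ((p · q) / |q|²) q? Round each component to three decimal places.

(0.333, 0.333, 0.667)

p · q = 1·2 + 5·2 + (-2)·4 = 2 + 10 - 8 = 4
|q|² = 4 + 4 + 16 = 24
proj_q p = (4/24) · (2, 2, 4) ≈ (0.333, 0.333, 0.667)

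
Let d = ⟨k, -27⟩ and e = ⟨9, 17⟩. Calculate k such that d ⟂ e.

d · e = k·9 + (-27)·17 = -459 + 9k
Set equal to 0: 9k = 459, so k = 51.

51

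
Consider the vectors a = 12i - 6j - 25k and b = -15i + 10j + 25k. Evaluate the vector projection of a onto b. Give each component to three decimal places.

(13.658, -9.105, -22.763)

a · b = 12·(-15) + (-6)·10 + (-25)·25 = -180 - 60 - 625 = -865
|b|² = 225 + 100 + 625 = 950
proj_b a = (-865/950) · (-15, 10, 25) ≈ (13.658, -9.105, -22.763)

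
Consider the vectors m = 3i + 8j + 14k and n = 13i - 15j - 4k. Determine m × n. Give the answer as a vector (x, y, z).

(178, 194, -149)

i: 8·(-4) - 14·(-15) = -32 - (-210) = 178
j: 14·13 - 3·(-4) = 182 - (-12) = 194
k: 3·(-15) - 8·13 = -45 - 104 = -149
m × n = (178, 194, -149)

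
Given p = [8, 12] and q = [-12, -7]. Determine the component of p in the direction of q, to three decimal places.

-12.957

p · q = 8·(-12) + 12·(-7) = -96 - 84 = -180
|q| = √(144 + 49) = √193 ≈ 13.8924
comp_q p = -180 / √193 ≈ -12.957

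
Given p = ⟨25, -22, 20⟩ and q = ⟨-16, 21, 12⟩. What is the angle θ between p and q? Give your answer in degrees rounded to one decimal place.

123.5

p · q = 25·(-16) + (-22)·21 + 20·12 = -400 - 462 + 240 = -622
|p|² = 625 + 484 + 400 = 1509,  |p| = √1509 ≈ 38.845849
|q|² = 256 + 441 + 144 = 841,  |q| = √841 ≈ 29.000000
cos θ = -622 / (38.845849 · 29.000000) ≈ -0.55214
θ = arccos(-0.55214) ≈ 123.5°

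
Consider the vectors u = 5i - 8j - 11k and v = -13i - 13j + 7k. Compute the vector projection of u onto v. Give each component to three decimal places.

u · v = 5·(-13) + (-8)·(-13) + (-11)·7 = -65 + 104 - 77 = -38
|v|² = 169 + 169 + 49 = 387
proj_v u = (-38/387) · (-13, -13, 7) ≈ (1.276, 1.276, -0.687)

(1.276, 1.276, -0.687)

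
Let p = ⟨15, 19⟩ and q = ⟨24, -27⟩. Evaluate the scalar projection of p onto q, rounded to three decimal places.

-4.235

p · q = 15·24 + 19·(-27) = 360 - 513 = -153
|q| = √(576 + 729) = √1305 ≈ 36.1248
comp_q p = -153 / √1305 ≈ -4.235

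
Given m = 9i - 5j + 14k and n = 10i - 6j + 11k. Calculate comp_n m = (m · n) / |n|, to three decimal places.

17.092

m · n = 9·10 + (-5)·(-6) + 14·11 = 90 + 30 + 154 = 274
|n| = √(100 + 36 + 121) = √257 ≈ 16.0312
comp_n m = 274 / √257 ≈ 17.092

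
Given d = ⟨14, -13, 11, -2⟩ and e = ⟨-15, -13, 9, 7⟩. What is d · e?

d · e = 14·(-15) + (-13)·(-13) + 11·9 + (-2)·7 = -210 + 169 + 99 - 14 = 44

44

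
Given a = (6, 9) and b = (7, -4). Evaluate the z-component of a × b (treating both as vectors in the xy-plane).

6·(-4) - 9·7 = -24 - 63 = -87

-87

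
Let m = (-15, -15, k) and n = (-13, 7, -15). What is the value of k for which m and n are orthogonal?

m · n = (-15)·(-13) + (-15)·7 + k·(-15) = 90 - 15k
Set equal to 0: -15k = -90, so k = 6.

6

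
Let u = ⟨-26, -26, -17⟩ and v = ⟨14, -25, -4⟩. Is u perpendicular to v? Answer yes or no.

no

u · v = (-26)·14 + (-26)·(-25) + (-17)·(-4) = -364 + 650 + 68 = 354
Nonzero, so the vectors are not orthogonal.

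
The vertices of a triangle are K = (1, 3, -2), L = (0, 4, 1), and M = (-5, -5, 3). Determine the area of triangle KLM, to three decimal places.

KL = (-1, 1, 3),  KM = (-6, -8, 5)
i: 1·5 - 3·(-8) = 5 - (-24) = 29
j: 3·(-6) - (-1)·5 = -18 - (-5) = -13
k: (-1)·(-8) - 1·(-6) = 8 - (-6) = 14
KL × KM = (29, -13, 14)
|KL × KM| = √1206 ≈ 34.7275
area = ½ · 34.7275 ≈ 17.364

17.364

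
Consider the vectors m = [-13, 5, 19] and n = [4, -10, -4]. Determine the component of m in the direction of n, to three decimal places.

-15.493

m · n = (-13)·4 + 5·(-10) + 19·(-4) = -52 - 50 - 76 = -178
|n| = √(16 + 100 + 16) = √132 ≈ 11.4891
comp_n m = -178 / √132 ≈ -15.493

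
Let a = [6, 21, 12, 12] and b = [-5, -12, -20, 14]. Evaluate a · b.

-354

a · b = 6·(-5) + 21·(-12) + 12·(-20) + 12·14 = -30 - 252 - 240 + 168 = -354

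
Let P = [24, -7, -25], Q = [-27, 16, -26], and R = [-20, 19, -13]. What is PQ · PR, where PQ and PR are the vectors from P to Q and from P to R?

PQ = Q − P = (-51, 23, -1)
PR = R − P = (-44, 26, 12)
PQ · PR = (-51)·(-44) + 23·26 + (-1)·12 = 2244 + 598 - 12 = 2830

2830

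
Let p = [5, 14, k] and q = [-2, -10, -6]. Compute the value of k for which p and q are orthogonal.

p · q = 5·(-2) + 14·(-10) + k·(-6) = -150 - 6k
Set equal to 0: -6k = 150, so k = -25.

-25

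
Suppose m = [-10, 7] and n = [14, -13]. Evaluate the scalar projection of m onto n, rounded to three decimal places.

m · n = (-10)·14 + 7·(-13) = -140 - 91 = -231
|n| = √(196 + 169) = √365 ≈ 19.1050
comp_n m = -231 / √365 ≈ -12.091

-12.091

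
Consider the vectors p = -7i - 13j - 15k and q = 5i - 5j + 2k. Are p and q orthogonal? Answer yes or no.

p · q = (-7)·5 + (-13)·(-5) + (-15)·2 = -35 + 65 - 30 = 0
Zero, so the vectors are orthogonal.

yes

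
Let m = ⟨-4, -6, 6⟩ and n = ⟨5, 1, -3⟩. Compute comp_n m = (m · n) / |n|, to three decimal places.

m · n = (-4)·5 + (-6)·1 + 6·(-3) = -20 - 6 - 18 = -44
|n| = √(25 + 1 + 9) = √35 ≈ 5.9161
comp_n m = -44 / √35 ≈ -7.437

-7.437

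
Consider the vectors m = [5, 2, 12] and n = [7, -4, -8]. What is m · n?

-69

m · n = 5·7 + 2·(-4) + 12·(-8) = 35 - 8 - 96 = -69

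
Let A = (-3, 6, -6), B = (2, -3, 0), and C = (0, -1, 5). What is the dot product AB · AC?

AB = B − A = (5, -9, 6)
AC = C − A = (3, -7, 11)
AB · AC = 5·3 + (-9)·(-7) + 6·11 = 15 + 63 + 66 = 144

144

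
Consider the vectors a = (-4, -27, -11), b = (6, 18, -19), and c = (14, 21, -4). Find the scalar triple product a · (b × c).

6612

b × c:
i: 18·(-4) - (-19)·21 = -72 - (-399) = 327
j: (-19)·14 - 6·(-4) = -266 - (-24) = -242
k: 6·21 - 18·14 = 126 - 252 = -126
b × c = (327, -242, -126)
a · (b × c) = (-4)·327 + (-27)·(-242) + (-11)·(-126) = -1308 + 6534 + 1386 = 6612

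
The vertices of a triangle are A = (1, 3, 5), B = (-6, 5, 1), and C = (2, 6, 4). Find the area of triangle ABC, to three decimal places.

13.693

AB = (-7, 2, -4),  AC = (1, 3, -1)
i: 2·(-1) - (-4)·3 = -2 - (-12) = 10
j: (-4)·1 - (-7)·(-1) = -4 - 7 = -11
k: (-7)·3 - 2·1 = -21 - 2 = -23
AB × AC = (10, -11, -23)
|AB × AC| = √750 ≈ 27.3861
area = ½ · 27.3861 ≈ 13.693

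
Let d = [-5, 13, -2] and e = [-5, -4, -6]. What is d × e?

i: 13·(-6) - (-2)·(-4) = -78 - 8 = -86
j: (-2)·(-5) - (-5)·(-6) = 10 - 30 = -20
k: (-5)·(-4) - 13·(-5) = 20 - (-65) = 85
d × e = (-86, -20, 85)

(-86, -20, 85)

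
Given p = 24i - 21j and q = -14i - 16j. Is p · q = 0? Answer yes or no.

p · q = 24·(-14) + (-21)·(-16) = -336 + 336 = 0
Zero, so the vectors are orthogonal.

yes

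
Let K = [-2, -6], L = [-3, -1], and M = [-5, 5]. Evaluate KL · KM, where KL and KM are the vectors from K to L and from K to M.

58

KL = L − K = (-1, 5)
KM = M − K = (-3, 11)
KL · KM = (-1)·(-3) + 5·11 = 3 + 55 = 58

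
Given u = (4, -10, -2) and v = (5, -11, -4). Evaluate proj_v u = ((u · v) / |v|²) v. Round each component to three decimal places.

u · v = 4·5 + (-10)·(-11) + (-2)·(-4) = 20 + 110 + 8 = 138
|v|² = 25 + 121 + 16 = 162
proj_v u = (138/162) · (5, -11, -4) ≈ (4.259, -9.370, -3.407)

(4.259, -9.370, -3.407)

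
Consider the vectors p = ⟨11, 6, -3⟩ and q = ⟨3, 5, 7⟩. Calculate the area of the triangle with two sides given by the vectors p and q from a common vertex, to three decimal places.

i: 6·7 - (-3)·5 = 42 - (-15) = 57
j: (-3)·3 - 11·7 = -9 - 77 = -86
k: 11·5 - 6·3 = 55 - 18 = 37
p × q = (57, -86, 37)
|p × q| = √(57² + (-86)² + 37²) = √12014 ≈ 109.6084
area = ½ · 109.6084 ≈ 54.804

54.804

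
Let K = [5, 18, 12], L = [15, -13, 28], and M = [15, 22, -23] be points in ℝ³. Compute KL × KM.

(1021, 510, 350)

KL = (10, -31, 16)
KM = (10, 4, -35)
i: (-31)·(-35) - 16·4 = 1085 - 64 = 1021
j: 16·10 - 10·(-35) = 160 - (-350) = 510
k: 10·4 - (-31)·10 = 40 - (-310) = 350
KL × KM = (1021, 510, 350)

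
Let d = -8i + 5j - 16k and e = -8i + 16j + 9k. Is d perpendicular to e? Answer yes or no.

d · e = (-8)·(-8) + 5·16 + (-16)·9 = 64 + 80 - 144 = 0
Zero, so the vectors are orthogonal.

yes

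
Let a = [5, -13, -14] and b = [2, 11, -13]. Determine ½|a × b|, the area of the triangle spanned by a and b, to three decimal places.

i: (-13)·(-13) - (-14)·11 = 169 - (-154) = 323
j: (-14)·2 - 5·(-13) = -28 - (-65) = 37
k: 5·11 - (-13)·2 = 55 - (-26) = 81
a × b = (323, 37, 81)
|a × b| = √(323² + 37² + 81²) = √112259 ≈ 335.0507
area = ½ · 335.0507 ≈ 167.525

167.525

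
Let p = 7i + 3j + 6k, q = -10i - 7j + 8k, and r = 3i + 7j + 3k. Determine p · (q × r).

-671

q × r:
i: (-7)·3 - 8·7 = -21 - 56 = -77
j: 8·3 - (-10)·3 = 24 - (-30) = 54
k: (-10)·7 - (-7)·3 = -70 - (-21) = -49
q × r = (-77, 54, -49)
p · (q × r) = 7·(-77) + 3·54 + 6·(-49) = -539 + 162 - 294 = -671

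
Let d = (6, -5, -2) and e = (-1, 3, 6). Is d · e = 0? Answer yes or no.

d · e = 6·(-1) + (-5)·3 + (-2)·6 = -6 - 15 - 12 = -33
Nonzero, so the vectors are not orthogonal.

no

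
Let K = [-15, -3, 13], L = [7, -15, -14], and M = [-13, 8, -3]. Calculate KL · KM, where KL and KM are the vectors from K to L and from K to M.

344

KL = L − K = (22, -12, -27)
KM = M − K = (2, 11, -16)
KL · KM = 22·2 + (-12)·11 + (-27)·(-16) = 44 - 132 + 432 = 344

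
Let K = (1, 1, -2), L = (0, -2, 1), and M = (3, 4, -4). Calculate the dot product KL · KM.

KL = L − K = (-1, -3, 3)
KM = M − K = (2, 3, -2)
KL · KM = (-1)·2 + (-3)·3 + 3·(-2) = -2 - 9 - 6 = -17

-17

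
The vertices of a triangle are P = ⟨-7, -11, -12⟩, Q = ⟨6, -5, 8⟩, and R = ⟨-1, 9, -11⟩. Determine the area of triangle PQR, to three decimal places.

232.842

PQ = (13, 6, 20),  PR = (6, 20, 1)
i: 6·1 - 20·20 = 6 - 400 = -394
j: 20·6 - 13·1 = 120 - 13 = 107
k: 13·20 - 6·6 = 260 - 36 = 224
PQ × PR = (-394, 107, 224)
|PQ × PR| = √216861 ≈ 465.6834
area = ½ · 465.6834 ≈ 232.842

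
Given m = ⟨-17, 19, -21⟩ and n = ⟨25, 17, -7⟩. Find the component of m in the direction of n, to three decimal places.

m · n = (-17)·25 + 19·17 + (-21)·(-7) = -425 + 323 + 147 = 45
|n| = √(625 + 289 + 49) = √963 ≈ 31.0322
comp_n m = 45 / √963 ≈ 1.450

1.450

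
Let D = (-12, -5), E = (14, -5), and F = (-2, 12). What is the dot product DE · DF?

DE = E − D = (26, 0)
DF = F − D = (10, 17)
DE · DF = 26·10 + 0·17 = 260 + 0 = 260

260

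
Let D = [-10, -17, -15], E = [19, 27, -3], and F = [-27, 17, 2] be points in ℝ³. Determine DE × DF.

DE = (29, 44, 12)
DF = (-17, 34, 17)
i: 44·17 - 12·34 = 748 - 408 = 340
j: 12·(-17) - 29·17 = -204 - 493 = -697
k: 29·34 - 44·(-17) = 986 - (-748) = 1734
DE × DF = (340, -697, 1734)

(340, -697, 1734)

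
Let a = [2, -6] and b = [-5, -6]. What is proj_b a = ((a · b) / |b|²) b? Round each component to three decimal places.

(-2.131, -2.557)

a · b = 2·(-5) + (-6)·(-6) = -10 + 36 = 26
|b|² = 25 + 36 = 61
proj_b a = (26/61) · (-5, -6) ≈ (-2.131, -2.557)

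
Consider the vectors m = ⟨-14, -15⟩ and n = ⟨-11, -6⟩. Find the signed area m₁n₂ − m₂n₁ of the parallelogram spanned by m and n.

(-14)·(-6) - (-15)·(-11) = 84 - 165 = -81

-81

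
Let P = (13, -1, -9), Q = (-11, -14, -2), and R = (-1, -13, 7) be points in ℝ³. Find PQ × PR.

PQ = (-24, -13, 7)
PR = (-14, -12, 16)
i: (-13)·16 - 7·(-12) = -208 - (-84) = -124
j: 7·(-14) - (-24)·16 = -98 - (-384) = 286
k: (-24)·(-12) - (-13)·(-14) = 288 - 182 = 106
PQ × PR = (-124, 286, 106)

(-124, 286, 106)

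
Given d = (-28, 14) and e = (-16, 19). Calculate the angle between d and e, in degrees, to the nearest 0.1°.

23.3

d · e = (-28)·(-16) + 14·19 = 448 + 266 = 714
|d|² = 784 + 196 = 980,  |d| = √980 ≈ 31.304952
|e|² = 256 + 361 = 617,  |e| = √617 ≈ 24.839485
cos θ = 714 / (31.304952 · 24.839485) ≈ 0.91821
θ = arccos(0.91821) ≈ 23.3°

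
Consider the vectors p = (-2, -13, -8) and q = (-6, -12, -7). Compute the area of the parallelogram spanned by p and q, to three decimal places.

64.008

i: (-13)·(-7) - (-8)·(-12) = 91 - 96 = -5
j: (-8)·(-6) - (-2)·(-7) = 48 - 14 = 34
k: (-2)·(-12) - (-13)·(-6) = 24 - 78 = -54
p × q = (-5, 34, -54)
|p × q| = √((-5)² + 34² + (-54)²) = √4097 ≈ 64.0078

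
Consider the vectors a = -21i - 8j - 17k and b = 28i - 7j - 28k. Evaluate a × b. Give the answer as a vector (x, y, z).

(105, -1064, 371)

i: (-8)·(-28) - (-17)·(-7) = 224 - 119 = 105
j: (-17)·28 - (-21)·(-28) = -476 - 588 = -1064
k: (-21)·(-7) - (-8)·28 = 147 - (-224) = 371
a × b = (105, -1064, 371)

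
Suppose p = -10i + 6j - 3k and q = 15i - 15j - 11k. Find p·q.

p · q = (-10)·15 + 6·(-15) + (-3)·(-11) = -150 - 90 + 33 = -207

-207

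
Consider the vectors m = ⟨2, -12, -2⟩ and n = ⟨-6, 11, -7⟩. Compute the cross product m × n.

i: (-12)·(-7) - (-2)·11 = 84 - (-22) = 106
j: (-2)·(-6) - 2·(-7) = 12 - (-14) = 26
k: 2·11 - (-12)·(-6) = 22 - 72 = -50
m × n = (106, 26, -50)

(106, 26, -50)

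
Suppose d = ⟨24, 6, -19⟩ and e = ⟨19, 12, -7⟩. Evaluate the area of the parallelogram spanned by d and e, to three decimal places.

i: 6·(-7) - (-19)·12 = -42 - (-228) = 186
j: (-19)·19 - 24·(-7) = -361 - (-168) = -193
k: 24·12 - 6·19 = 288 - 114 = 174
d × e = (186, -193, 174)
|d × e| = √(186² + (-193)² + 174²) = √102121 ≈ 319.5638

319.564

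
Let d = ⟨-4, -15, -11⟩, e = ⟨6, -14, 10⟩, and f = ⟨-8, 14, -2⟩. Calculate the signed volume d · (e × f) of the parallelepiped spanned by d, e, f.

1776

e × f:
i: (-14)·(-2) - 10·14 = 28 - 140 = -112
j: 10·(-8) - 6·(-2) = -80 - (-12) = -68
k: 6·14 - (-14)·(-8) = 84 - 112 = -28
e × f = (-112, -68, -28)
d · (e × f) = (-4)·(-112) + (-15)·(-68) + (-11)·(-28) = 448 + 1020 + 308 = 1776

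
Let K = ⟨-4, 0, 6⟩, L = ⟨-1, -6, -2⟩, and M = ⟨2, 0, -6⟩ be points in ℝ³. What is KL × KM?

KL = (3, -6, -8)
KM = (6, 0, -12)
i: (-6)·(-12) - (-8)·0 = 72 - 0 = 72
j: (-8)·6 - 3·(-12) = -48 - (-36) = -12
k: 3·0 - (-6)·6 = 0 - (-36) = 36
KL × KM = (72, -12, 36)

(72, -12, 36)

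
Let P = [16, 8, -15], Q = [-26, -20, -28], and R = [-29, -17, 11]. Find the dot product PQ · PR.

PQ = Q − P = (-42, -28, -13)
PR = R − P = (-45, -25, 26)
PQ · PR = (-42)·(-45) + (-28)·(-25) + (-13)·26 = 1890 + 700 - 338 = 2252

2252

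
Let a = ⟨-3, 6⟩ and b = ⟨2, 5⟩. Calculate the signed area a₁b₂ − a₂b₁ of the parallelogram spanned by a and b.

(-3)·5 - 6·2 = -15 - 12 = -27

-27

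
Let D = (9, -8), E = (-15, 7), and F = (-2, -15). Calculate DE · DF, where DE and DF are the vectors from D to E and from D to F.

159

DE = E − D = (-24, 15)
DF = F − D = (-11, -7)
DE · DF = (-24)·(-11) + 15·(-7) = 264 - 105 = 159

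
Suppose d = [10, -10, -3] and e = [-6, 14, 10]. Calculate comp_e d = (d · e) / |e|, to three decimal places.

d · e = 10·(-6) + (-10)·14 + (-3)·10 = -60 - 140 - 30 = -230
|e| = √(36 + 196 + 100) = √332 ≈ 18.2209
comp_e d = -230 / √332 ≈ -12.623

-12.623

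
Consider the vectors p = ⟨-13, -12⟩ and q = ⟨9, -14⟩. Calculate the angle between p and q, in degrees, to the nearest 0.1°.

p · q = (-13)·9 + (-12)·(-14) = -117 + 168 = 51
|p|² = 169 + 144 = 313,  |p| = √313 ≈ 17.691806
|q|² = 81 + 196 = 277,  |q| = √277 ≈ 16.643317
cos θ = 51 / (17.691806 · 16.643317) ≈ 0.17320
θ = arccos(0.17320) ≈ 80.0°

80.0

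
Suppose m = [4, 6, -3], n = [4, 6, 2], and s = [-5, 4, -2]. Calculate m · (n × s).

n × s:
i: 6·(-2) - 2·4 = -12 - 8 = -20
j: 2·(-5) - 4·(-2) = -10 - (-8) = -2
k: 4·4 - 6·(-5) = 16 - (-30) = 46
n × s = (-20, -2, 46)
m · (n × s) = 4·(-20) + 6·(-2) + (-3)·46 = -80 - 12 - 138 = -230

-230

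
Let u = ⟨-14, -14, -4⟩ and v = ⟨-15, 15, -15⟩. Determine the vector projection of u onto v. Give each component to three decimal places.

u · v = (-14)·(-15) + (-14)·15 + (-4)·(-15) = 210 - 210 + 60 = 60
|v|² = 225 + 225 + 225 = 675
proj_v u = (60/675) · (-15, 15, -15) ≈ (-1.333, 1.333, -1.333)

(-1.333, 1.333, -1.333)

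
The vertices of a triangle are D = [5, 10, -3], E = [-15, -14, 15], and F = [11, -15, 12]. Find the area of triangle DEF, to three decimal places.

383.829

DE = (-20, -24, 18),  DF = (6, -25, 15)
i: (-24)·15 - 18·(-25) = -360 - (-450) = 90
j: 18·6 - (-20)·15 = 108 - (-300) = 408
k: (-20)·(-25) - (-24)·6 = 500 - (-144) = 644
DE × DF = (90, 408, 644)
|DE × DF| = √589300 ≈ 767.6588
area = ½ · 767.6588 ≈ 383.829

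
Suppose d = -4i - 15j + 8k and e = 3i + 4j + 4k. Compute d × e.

i: (-15)·4 - 8·4 = -60 - 32 = -92
j: 8·3 - (-4)·4 = 24 - (-16) = 40
k: (-4)·4 - (-15)·3 = -16 - (-45) = 29
d × e = (-92, 40, 29)

(-92, 40, 29)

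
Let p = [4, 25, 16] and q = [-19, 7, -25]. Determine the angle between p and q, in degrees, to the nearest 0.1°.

108.2

p · q = 4·(-19) + 25·7 + 16·(-25) = -76 + 175 - 400 = -301
|p|² = 16 + 625 + 256 = 897,  |p| = √897 ≈ 29.949958
|q|² = 361 + 49 + 625 = 1035,  |q| = √1035 ≈ 32.171416
cos θ = -301 / (29.949958 · 32.171416) ≈ -0.31239
θ = arccos(-0.31239) ≈ 108.2°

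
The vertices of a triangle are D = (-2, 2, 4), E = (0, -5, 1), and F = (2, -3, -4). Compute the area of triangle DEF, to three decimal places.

22.478

DE = (2, -7, -3),  DF = (4, -5, -8)
i: (-7)·(-8) - (-3)·(-5) = 56 - 15 = 41
j: (-3)·4 - 2·(-8) = -12 - (-16) = 4
k: 2·(-5) - (-7)·4 = -10 - (-28) = 18
DE × DF = (41, 4, 18)
|DE × DF| = √2021 ≈ 44.9555
area = ½ · 44.9555 ≈ 22.478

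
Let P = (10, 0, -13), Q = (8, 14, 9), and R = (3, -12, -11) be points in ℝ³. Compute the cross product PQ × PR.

PQ = (-2, 14, 22)
PR = (-7, -12, 2)
i: 14·2 - 22·(-12) = 28 - (-264) = 292
j: 22·(-7) - (-2)·2 = -154 - (-4) = -150
k: (-2)·(-12) - 14·(-7) = 24 - (-98) = 122
PQ × PR = (292, -150, 122)

(292, -150, 122)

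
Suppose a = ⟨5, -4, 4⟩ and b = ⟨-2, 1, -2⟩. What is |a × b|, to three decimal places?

5.385

i: (-4)·(-2) - 4·1 = 8 - 4 = 4
j: 4·(-2) - 5·(-2) = -8 - (-10) = 2
k: 5·1 - (-4)·(-2) = 5 - 8 = -3
a × b = (4, 2, -3)
|a × b| = √(4² + 2² + (-3)²) = √29 ≈ 5.3852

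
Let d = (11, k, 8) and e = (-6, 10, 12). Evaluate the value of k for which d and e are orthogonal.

-3

d · e = 11·(-6) + k·10 + 8·12 = 30 + 10k
Set equal to 0: 10k = -30, so k = -3.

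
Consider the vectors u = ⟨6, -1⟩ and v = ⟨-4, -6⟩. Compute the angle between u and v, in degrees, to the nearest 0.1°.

u · v = 6·(-4) + (-1)·(-6) = -24 + 6 = -18
|u|² = 36 + 1 = 37,  |u| = √37 ≈ 6.082763
|v|² = 16 + 36 = 52,  |v| = √52 ≈ 7.211103
cos θ = -18 / (6.082763 · 7.211103) ≈ -0.41036
θ = arccos(-0.41036) ≈ 114.2°

114.2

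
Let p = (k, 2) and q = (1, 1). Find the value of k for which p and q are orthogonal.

-2

p · q = k·1 + 2·1 = 2 + 1k
Set equal to 0: 1k = -2, so k = -2.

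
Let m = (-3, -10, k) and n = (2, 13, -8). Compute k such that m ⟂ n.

m · n = (-3)·2 + (-10)·13 + k·(-8) = -136 - 8k
Set equal to 0: -8k = 136, so k = -17.

-17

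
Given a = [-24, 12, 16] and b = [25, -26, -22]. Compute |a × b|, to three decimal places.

380.084

i: 12·(-22) - 16·(-26) = -264 - (-416) = 152
j: 16·25 - (-24)·(-22) = 400 - 528 = -128
k: (-24)·(-26) - 12·25 = 624 - 300 = 324
a × b = (152, -128, 324)
|a × b| = √(152² + (-128)² + 324²) = √144464 ≈ 380.0842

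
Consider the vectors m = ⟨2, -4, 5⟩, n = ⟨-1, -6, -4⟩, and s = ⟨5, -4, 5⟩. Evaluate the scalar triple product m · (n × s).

138

n × s:
i: (-6)·5 - (-4)·(-4) = -30 - 16 = -46
j: (-4)·5 - (-1)·5 = -20 - (-5) = -15
k: (-1)·(-4) - (-6)·5 = 4 - (-30) = 34
n × s = (-46, -15, 34)
m · (n × s) = 2·(-46) + (-4)·(-15) + 5·34 = -92 + 60 + 170 = 138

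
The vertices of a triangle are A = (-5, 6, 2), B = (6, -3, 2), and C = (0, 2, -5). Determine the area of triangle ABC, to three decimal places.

49.747

AB = (11, -9, 0),  AC = (5, -4, -7)
i: (-9)·(-7) - 0·(-4) = 63 - 0 = 63
j: 0·5 - 11·(-7) = 0 - (-77) = 77
k: 11·(-4) - (-9)·5 = -44 - (-45) = 1
AB × AC = (63, 77, 1)
|AB × AC| = √9899 ≈ 99.4937
area = ½ · 99.4937 ≈ 49.747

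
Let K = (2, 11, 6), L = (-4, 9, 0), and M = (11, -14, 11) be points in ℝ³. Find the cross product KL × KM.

KL = (-6, -2, -6)
KM = (9, -25, 5)
i: (-2)·5 - (-6)·(-25) = -10 - 150 = -160
j: (-6)·9 - (-6)·5 = -54 - (-30) = -24
k: (-6)·(-25) - (-2)·9 = 150 - (-18) = 168
KL × KM = (-160, -24, 168)

(-160, -24, 168)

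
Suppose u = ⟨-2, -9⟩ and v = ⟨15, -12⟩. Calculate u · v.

78

u · v = (-2)·15 + (-9)·(-12) = -30 + 108 = 78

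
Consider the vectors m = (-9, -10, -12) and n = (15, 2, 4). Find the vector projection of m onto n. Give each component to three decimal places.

m · n = (-9)·15 + (-10)·2 + (-12)·4 = -135 - 20 - 48 = -203
|n|² = 225 + 4 + 16 = 245
proj_n m = (-203/245) · (15, 2, 4) ≈ (-12.429, -1.657, -3.314)

(-12.429, -1.657, -3.314)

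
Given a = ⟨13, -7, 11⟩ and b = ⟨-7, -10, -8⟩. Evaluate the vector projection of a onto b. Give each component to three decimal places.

(3.582, 5.117, 4.094)

a · b = 13·(-7) + (-7)·(-10) + 11·(-8) = -91 + 70 - 88 = -109
|b|² = 49 + 100 + 64 = 213
proj_b a = (-109/213) · (-7, -10, -8) ≈ (3.582, 5.117, 4.094)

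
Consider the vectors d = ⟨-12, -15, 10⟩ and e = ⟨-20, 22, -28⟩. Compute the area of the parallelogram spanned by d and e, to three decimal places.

i: (-15)·(-28) - 10·22 = 420 - 220 = 200
j: 10·(-20) - (-12)·(-28) = -200 - 336 = -536
k: (-12)·22 - (-15)·(-20) = -264 - 300 = -564
d × e = (200, -536, -564)
|d × e| = √(200² + (-536)² + (-564)²) = √645392 ≈ 803.3629

803.363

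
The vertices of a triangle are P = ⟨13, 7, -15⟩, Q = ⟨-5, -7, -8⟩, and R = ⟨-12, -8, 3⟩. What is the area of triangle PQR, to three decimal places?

PQ = (-18, -14, 7),  PR = (-25, -15, 18)
i: (-14)·18 - 7·(-15) = -252 - (-105) = -147
j: 7·(-25) - (-18)·18 = -175 - (-324) = 149
k: (-18)·(-15) - (-14)·(-25) = 270 - 350 = -80
PQ × PR = (-147, 149, -80)
|PQ × PR| = √50210 ≈ 224.0759
area = ½ · 224.0759 ≈ 112.038

112.038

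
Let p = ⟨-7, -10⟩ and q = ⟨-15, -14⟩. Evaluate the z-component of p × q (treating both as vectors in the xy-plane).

(-7)·(-14) - (-10)·(-15) = 98 - 150 = -52

-52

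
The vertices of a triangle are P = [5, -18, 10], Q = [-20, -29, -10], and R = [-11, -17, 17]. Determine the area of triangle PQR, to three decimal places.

PQ = (-25, -11, -20),  PR = (-16, 1, 7)
i: (-11)·7 - (-20)·1 = -77 - (-20) = -57
j: (-20)·(-16) - (-25)·7 = 320 - (-175) = 495
k: (-25)·1 - (-11)·(-16) = -25 - 176 = -201
PQ × PR = (-57, 495, -201)
|PQ × PR| = √288675 ≈ 537.2848
area = ½ · 537.2848 ≈ 268.642

268.642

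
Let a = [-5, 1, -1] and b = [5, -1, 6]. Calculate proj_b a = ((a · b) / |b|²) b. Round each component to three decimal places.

(-2.581, 0.516, -3.097)

a · b = (-5)·5 + 1·(-1) + (-1)·6 = -25 - 1 - 6 = -32
|b|² = 25 + 1 + 36 = 62
proj_b a = (-32/62) · (5, -1, 6) ≈ (-2.581, 0.516, -3.097)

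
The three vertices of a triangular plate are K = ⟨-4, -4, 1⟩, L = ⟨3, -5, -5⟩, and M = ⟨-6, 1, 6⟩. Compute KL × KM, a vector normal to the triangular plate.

(25, -23, 33)

KL = (7, -1, -6)
KM = (-2, 5, 5)
i: (-1)·5 - (-6)·5 = -5 - (-30) = 25
j: (-6)·(-2) - 7·5 = 12 - 35 = -23
k: 7·5 - (-1)·(-2) = 35 - 2 = 33
KL × KM = (25, -23, 33)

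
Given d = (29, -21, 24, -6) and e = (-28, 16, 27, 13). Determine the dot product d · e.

d · e = 29·(-28) + (-21)·16 + 24·27 + (-6)·13 = -812 - 336 + 648 - 78 = -578

-578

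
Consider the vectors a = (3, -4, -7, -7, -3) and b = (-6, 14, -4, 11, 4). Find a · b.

a · b = 3·(-6) + (-4)·14 + (-7)·(-4) + (-7)·11 + (-3)·4 = -18 - 56 + 28 - 77 - 12 = -135

-135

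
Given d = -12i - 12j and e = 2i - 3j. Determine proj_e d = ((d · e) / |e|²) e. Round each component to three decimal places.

(1.846, -2.769)

d · e = (-12)·2 + (-12)·(-3) = -24 + 36 = 12
|e|² = 4 + 9 = 13
proj_e d = (12/13) · (2, -3) ≈ (1.846, -2.769)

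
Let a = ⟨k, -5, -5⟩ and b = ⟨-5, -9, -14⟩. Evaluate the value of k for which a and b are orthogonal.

23

a · b = k·(-5) + (-5)·(-9) + (-5)·(-14) = 115 - 5k
Set equal to 0: -5k = -115, so k = 23.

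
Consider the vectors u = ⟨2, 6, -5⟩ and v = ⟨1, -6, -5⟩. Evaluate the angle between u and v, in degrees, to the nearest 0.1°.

98.2

u · v = 2·1 + 6·(-6) + (-5)·(-5) = 2 - 36 + 25 = -9
|u|² = 4 + 36 + 25 = 65,  |u| = √65 ≈ 8.062258
|v|² = 1 + 36 + 25 = 62,  |v| = √62 ≈ 7.874008
cos θ = -9 / (8.062258 · 7.874008) ≈ -0.14177
θ = arccos(-0.14177) ≈ 98.2°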